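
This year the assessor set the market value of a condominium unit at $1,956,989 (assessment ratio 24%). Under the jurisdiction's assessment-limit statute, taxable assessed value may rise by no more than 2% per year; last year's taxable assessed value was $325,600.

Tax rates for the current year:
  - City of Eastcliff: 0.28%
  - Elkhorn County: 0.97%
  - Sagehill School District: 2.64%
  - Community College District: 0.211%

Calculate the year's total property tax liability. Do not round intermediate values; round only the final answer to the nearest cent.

$13,619.91

Uncapped assessed value = $1,956,989 × 0.24 = $469,677.36
Cap limit = $325,600 × 1.02 = $332,112
Taxable assessed value = min($469,677.36, $332,112) = $332,112 (cap binds)
City of Eastcliff: $332,112 × 0.0028 = $929.9136
Elkhorn County: $332,112 × 0.0097 = $3,221.4864
Sagehill School District: $332,112 × 0.0264 = $8,767.7568
Community College District: $332,112 × 0.00211 = $700.75632
Total = $13,619.91312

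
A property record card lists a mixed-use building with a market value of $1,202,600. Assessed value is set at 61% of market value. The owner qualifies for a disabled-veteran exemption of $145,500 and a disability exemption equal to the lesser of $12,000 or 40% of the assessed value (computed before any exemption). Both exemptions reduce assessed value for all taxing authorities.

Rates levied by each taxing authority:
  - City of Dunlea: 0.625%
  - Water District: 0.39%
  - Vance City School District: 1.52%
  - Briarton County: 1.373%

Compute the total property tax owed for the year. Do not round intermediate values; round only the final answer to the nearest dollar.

$22,513

Assessed value = $1,202,600 × 0.61 = $733,586
Disability exemption = min($12,000, 40% × $733,586) = min($12,000, $293,434.4) = $12,000 (dollar cap binds)
Taxable value = $733,586 − $145,500 − $12,000 = $576,086
City of Dunlea: $576,086 × 0.00625 = $3,600.5375
Water District: $576,086 × 0.0039 = $2,246.7354
Vance City School District: $576,086 × 0.0152 = $8,756.5072
Briarton County: $576,086 × 0.01373 = $7,909.66078
Total = $22,513.44088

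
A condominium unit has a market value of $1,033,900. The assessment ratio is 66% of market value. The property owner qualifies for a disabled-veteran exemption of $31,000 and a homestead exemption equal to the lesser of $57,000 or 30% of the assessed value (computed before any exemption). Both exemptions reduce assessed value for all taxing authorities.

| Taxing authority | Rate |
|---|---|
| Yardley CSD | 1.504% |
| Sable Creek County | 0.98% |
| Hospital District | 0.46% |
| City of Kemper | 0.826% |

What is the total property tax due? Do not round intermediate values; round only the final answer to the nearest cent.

Assessed value = $1,033,900 × 0.66 = $682,374
Homestead exemption = min($57,000, 30% × $682,374) = min($57,000, $204,712.2) = $57,000 (dollar cap binds)
Taxable value = $682,374 − $31,000 − $57,000 = $594,374
Yardley CSD: $594,374 × 0.01504 = $8,939.38496
Sable Creek County: $594,374 × 0.0098 = $5,824.8652
Hospital District: $594,374 × 0.0046 = $2,734.1204
City of Kemper: $594,374 × 0.00826 = $4,909.52924
Total = $22,407.8998

$22,407.90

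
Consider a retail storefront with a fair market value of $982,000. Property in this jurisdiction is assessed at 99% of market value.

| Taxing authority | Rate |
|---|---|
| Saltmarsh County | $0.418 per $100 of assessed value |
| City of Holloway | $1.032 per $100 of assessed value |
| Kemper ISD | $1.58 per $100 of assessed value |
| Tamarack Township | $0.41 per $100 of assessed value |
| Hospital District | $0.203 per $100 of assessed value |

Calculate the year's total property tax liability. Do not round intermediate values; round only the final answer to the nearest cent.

Assessed value = $982,000 × 0.99 = $972,180
Saltmarsh County: $972,180 × 0.00418 = $4,063.7124
City of Holloway: $972,180 × 0.01032 = $10,032.8976
Kemper ISD: $972,180 × 0.0158 = $15,360.444
Tamarack Township: $972,180 × 0.0041 = $3,985.938
Hospital District: $972,180 × 0.00203 = $1,973.5254
Total = $4,063.7124 + $10,032.8976 + $15,360.444 + $3,985.938 + $1,973.5254 = $35,416.5174

$35,416.52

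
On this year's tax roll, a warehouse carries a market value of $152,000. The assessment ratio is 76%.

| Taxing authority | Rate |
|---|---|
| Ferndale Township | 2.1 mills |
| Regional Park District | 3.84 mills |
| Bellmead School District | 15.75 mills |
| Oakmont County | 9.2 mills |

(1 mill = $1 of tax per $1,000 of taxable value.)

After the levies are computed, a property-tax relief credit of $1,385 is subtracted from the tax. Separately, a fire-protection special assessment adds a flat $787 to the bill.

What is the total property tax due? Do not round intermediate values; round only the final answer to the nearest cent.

Assessed value = $152,000 × 0.76 = $115,520
Ferndale Township: $115,520 × 0.0021 = $242.592
Regional Park District: $115,520 × 0.00384 = $443.5968
Bellmead School District: $115,520 × 0.01575 = $1,819.44
Oakmont County: $115,520 × 0.0092 = $1,062.784
Levies subtotal = $3,568.4128
After credit = $3,568.4128 − $1,385 = $2,183.4128
Total = $2,183.4128 + $787 = $2,970.4128

$2,970.41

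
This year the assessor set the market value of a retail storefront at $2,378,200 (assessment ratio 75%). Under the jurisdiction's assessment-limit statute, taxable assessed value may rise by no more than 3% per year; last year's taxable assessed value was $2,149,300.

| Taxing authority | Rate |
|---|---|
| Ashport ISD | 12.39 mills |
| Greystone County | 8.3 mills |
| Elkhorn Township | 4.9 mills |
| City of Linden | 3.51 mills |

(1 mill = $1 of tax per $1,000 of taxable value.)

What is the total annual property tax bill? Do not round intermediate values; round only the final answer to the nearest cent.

Uncapped assessed value = $2,378,200 × 0.75 = $1,783,650
Cap limit = $2,149,300 × 1.03 = $2,213,779
Taxable assessed value = min($1,783,650, $2,213,779) = $1,783,650 (cap does not bind)
Ashport ISD: $1,783,650 × 0.01239 = $22,099.4235
Greystone County: $1,783,650 × 0.0083 = $14,804.295
Elkhorn Township: $1,783,650 × 0.0049 = $8,739.885
City of Linden: $1,783,650 × 0.00351 = $6,260.6115
Total = $51,904.215

$51,904.22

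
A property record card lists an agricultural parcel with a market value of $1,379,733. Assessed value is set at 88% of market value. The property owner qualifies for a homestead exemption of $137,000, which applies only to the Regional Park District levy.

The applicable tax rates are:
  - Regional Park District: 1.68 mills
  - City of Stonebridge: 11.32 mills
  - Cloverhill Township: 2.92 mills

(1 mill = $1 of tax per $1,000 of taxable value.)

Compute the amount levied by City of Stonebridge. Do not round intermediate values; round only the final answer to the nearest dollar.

Assessed value = $1,379,733 × 0.88 = $1,214,165.04
City of Stonebridge taxable value = $1,214,165.04 (exemption does not apply)
City of Stonebridge levy = $1,214,165.04 × 0.01132 = $13,744.3482528

$13,744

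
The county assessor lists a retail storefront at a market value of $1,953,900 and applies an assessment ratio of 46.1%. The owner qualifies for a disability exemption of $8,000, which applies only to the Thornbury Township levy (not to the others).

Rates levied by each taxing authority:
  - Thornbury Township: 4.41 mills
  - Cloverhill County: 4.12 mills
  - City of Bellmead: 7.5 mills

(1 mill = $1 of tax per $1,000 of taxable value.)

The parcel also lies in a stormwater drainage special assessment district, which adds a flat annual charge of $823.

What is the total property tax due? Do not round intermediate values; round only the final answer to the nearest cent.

Assessed value = $1,953,900 × 0.461 = $900,747.9
Thornbury Township: ($900,747.9 − $8,000) × 0.00441 = $892,747.9 × 0.00441 = $3,937.018239
Cloverhill County: $900,747.9 × 0.00412 = $3,711.081348
City of Bellmead: $900,747.9 × 0.0075 = $6,755.60925
Levies subtotal = $14,403.708837
Total = $14,403.708837 + $823 = $15,226.708837

$15,226.71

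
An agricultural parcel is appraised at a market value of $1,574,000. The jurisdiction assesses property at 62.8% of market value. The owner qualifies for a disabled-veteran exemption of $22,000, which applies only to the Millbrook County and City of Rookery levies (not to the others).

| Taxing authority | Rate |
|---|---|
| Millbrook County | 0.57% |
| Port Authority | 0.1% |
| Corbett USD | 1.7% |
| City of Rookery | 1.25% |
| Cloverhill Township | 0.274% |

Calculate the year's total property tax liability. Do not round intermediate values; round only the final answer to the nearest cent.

Assessed value = $1,574,000 × 0.628 = $988,472
Millbrook County: ($988,472 − $22,000) × 0.0057 = $966,472 × 0.0057 = $5,508.8904
Port Authority: $988,472 × 0.001 = $988.472
Corbett USD: $988,472 × 0.017 = $16,804.024
City of Rookery: ($988,472 − $22,000) × 0.0125 = $966,472 × 0.0125 = $12,080.9
Cloverhill Township: $988,472 × 0.00274 = $2,708.41328
Total = $38,090.69968

$38,090.70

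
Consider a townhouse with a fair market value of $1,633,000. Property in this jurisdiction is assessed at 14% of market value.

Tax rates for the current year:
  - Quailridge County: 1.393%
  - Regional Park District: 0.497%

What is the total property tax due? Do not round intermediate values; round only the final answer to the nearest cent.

Assessed value = $1,633,000 × 0.14 = $228,620
Quailridge County: $228,620 × 0.01393 = $3,184.6766
Regional Park District: $228,620 × 0.00497 = $1,136.2414
Total = $3,184.6766 + $1,136.2414 = $4,320.918

$4,320.92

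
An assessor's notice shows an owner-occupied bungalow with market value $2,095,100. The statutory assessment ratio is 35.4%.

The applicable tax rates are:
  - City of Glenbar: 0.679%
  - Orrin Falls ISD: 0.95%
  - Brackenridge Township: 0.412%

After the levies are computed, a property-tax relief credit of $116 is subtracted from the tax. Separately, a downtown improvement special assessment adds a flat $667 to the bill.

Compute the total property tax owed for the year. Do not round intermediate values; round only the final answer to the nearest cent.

$15,688.39

Assessed value = $2,095,100 × 0.354 = $741,665.4
City of Glenbar: $741,665.4 × 0.00679 = $5,035.908066
Orrin Falls ISD: $741,665.4 × 0.0095 = $7,045.8213
Brackenridge Township: $741,665.4 × 0.00412 = $3,055.661448
Levies subtotal = $15,137.390814
After credit = $15,137.390814 − $116 = $15,021.390814
Total = $15,021.390814 + $667 = $15,688.390814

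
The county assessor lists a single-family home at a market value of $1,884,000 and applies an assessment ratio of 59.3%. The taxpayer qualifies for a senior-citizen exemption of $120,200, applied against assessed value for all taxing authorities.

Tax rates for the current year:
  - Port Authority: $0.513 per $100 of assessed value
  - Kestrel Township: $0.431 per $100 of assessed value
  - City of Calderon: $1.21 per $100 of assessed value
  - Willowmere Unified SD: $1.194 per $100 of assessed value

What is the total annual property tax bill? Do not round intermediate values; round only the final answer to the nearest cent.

Assessed value = $1,884,000 × 0.593 = $1,117,212
Taxable value = $1,117,212 − $120,200 = $997,012
Port Authority: $997,012 × 0.00513 = $5,114.67156
Kestrel Township: $997,012 × 0.00431 = $4,297.12172
City of Calderon: $997,012 × 0.0121 = $12,063.8452
Willowmere Unified SD: $997,012 × 0.01194 = $11,904.32328
Total = $5,114.67156 + $4,297.12172 + $12,063.8452 + $11,904.32328 = $33,379.96176

$33,379.96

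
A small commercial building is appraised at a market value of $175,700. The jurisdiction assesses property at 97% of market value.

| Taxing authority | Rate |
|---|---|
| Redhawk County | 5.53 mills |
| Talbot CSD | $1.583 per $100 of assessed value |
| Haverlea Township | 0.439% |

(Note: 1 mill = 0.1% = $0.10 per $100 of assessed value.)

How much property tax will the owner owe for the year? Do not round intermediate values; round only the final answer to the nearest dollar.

$4,389

Assessed value = $175,700 × 0.97 = $170,429
Redhawk County: $170,429 × 0.00553 = $942.47237
Talbot CSD: $170,429 × 0.01583 = $2,697.89107
Haverlea Township: $170,429 × 0.00439 = $748.18331
Total = $4,388.54675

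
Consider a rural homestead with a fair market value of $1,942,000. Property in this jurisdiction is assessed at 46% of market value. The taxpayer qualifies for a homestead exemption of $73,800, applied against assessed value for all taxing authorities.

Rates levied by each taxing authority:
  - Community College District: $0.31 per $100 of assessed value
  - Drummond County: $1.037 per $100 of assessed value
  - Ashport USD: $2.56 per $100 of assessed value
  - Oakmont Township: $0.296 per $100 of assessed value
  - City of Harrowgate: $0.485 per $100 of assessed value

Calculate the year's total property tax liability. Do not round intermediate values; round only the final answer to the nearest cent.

$38,419.10

Assessed value = $1,942,000 × 0.46 = $893,320
Taxable value = $893,320 − $73,800 = $819,520
Community College District: $819,520 × 0.0031 = $2,540.512
Drummond County: $819,520 × 0.01037 = $8,498.4224
Ashport USD: $819,520 × 0.0256 = $20,979.712
Oakmont Township: $819,520 × 0.00296 = $2,425.7792
City of Harrowgate: $819,520 × 0.00485 = $3,974.672
Total = $2,540.512 + $8,498.4224 + $20,979.712 + $2,425.7792 + $3,974.672 = $38,419.0976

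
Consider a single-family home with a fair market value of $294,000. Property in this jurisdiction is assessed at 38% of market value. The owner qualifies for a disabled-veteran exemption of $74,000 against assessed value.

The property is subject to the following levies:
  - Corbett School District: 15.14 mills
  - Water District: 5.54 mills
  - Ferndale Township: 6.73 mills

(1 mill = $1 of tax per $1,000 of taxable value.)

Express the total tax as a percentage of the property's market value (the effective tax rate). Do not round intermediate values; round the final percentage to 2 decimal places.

Assessed value = $294,000 × 0.38 = $111,720
Taxable value = $111,720 − $74,000 = $37,720
Corbett School District: $37,720 × 0.01514 = $571.0808
Water District: $37,720 × 0.00554 = $208.9688
Ferndale Township: $37,720 × 0.00673 = $253.8556
Total tax = $1,033.9052
Effective rate = $1,033.9052 ÷ $294,000 = 0.35% of market value

0.35%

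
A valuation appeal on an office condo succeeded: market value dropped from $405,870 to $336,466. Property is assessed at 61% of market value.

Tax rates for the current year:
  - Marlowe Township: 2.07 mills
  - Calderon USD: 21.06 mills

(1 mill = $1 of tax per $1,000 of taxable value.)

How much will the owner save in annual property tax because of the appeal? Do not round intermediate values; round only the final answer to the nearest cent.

Old assessed value = $405,870 × 0.61 = $247,580.7
New assessed value = $336,466 × 0.61 = $205,244.26
Combined rate = 0.00207 + 0.02106 = 0.02313
Old tax = $247,580.7 × 0.02313 = $5,726.541591
New tax = $205,244.26 × 0.02313 = $4,747.2997338
Reduction = $5,726.541591 − $4,747.2997338 = $979.2418572

$979.24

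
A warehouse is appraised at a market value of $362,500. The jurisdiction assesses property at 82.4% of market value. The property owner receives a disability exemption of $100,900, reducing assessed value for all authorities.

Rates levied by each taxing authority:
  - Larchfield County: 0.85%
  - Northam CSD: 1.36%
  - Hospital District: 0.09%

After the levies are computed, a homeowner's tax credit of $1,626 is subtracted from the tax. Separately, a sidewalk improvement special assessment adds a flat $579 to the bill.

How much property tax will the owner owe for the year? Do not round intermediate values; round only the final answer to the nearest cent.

$3,502.40

Assessed value = $362,500 × 0.824 = $298,700
Taxable value = $298,700 − $100,900 = $197,800
Larchfield County: $197,800 × 0.0085 = $1,681.3
Northam CSD: $197,800 × 0.0136 = $2,690.08
Hospital District: $197,800 × 0.0009 = $178.02
Levies subtotal = $4,549.4
After credit = $4,549.4 − $1,626 = $2,923.4
Total = $2,923.4 + $579 = $3,502.4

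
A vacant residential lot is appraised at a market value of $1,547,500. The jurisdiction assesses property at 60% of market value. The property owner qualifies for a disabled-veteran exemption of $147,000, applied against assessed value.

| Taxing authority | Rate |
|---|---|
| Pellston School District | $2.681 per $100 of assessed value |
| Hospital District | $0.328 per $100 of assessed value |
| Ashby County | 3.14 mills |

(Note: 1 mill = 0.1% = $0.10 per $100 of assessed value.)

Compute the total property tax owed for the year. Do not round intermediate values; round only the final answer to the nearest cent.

$25,969.25

Assessed value = $1,547,500 × 0.6 = $928,500
Taxable value = $928,500 − $147,000 = $781,500
Pellston School District: $781,500 × 0.02681 = $20,952.015
Hospital District: $781,500 × 0.00328 = $2,563.32
Ashby County: $781,500 × 0.00314 = $2,453.91
Total = $25,969.245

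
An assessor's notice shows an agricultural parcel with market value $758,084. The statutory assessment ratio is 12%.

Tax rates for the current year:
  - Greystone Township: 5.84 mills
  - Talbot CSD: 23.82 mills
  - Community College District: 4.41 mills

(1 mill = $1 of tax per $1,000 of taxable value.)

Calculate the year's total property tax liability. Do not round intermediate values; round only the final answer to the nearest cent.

$3,099.35

Assessed value = $758,084 × 0.12 = $90,970.08
Greystone Township: $90,970.08 × 0.00584 = $531.2652672
Talbot CSD: $90,970.08 × 0.02382 = $2,166.9073056
Community College District: $90,970.08 × 0.00441 = $401.1780528
Total = $531.2652672 + $2,166.9073056 + $401.1780528 = $3,099.3506256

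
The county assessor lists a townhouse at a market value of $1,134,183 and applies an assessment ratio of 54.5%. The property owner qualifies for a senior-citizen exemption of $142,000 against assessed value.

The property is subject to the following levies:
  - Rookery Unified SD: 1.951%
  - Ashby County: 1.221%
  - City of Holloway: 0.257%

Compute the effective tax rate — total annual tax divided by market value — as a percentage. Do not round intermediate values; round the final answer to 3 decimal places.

Assessed value = $1,134,183 × 0.545 = $618,129.735
Taxable value = $618,129.735 − $142,000 = $476,129.735
Rookery Unified SD: $476,129.735 × 0.01951 = $9,289.29112985
Ashby County: $476,129.735 × 0.01221 = $5,813.54406435
City of Holloway: $476,129.735 × 0.00257 = $1,223.65341895
Total tax = $16,326.48861315
Effective rate = $16,326.48861315 ÷ $1,134,183 = 1.439% of market value

1.439%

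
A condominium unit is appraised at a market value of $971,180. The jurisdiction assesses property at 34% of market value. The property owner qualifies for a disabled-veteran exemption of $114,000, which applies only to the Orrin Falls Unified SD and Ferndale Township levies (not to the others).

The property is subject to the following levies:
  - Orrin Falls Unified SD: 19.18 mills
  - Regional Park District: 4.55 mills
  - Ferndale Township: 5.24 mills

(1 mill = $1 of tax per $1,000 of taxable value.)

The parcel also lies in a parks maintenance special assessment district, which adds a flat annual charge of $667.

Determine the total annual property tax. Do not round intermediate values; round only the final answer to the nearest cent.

Assessed value = $971,180 × 0.34 = $330,201.2
Orrin Falls Unified SD: ($330,201.2 − $114,000) × 0.01918 = $216,201.2 × 0.01918 = $4,146.739016
Regional Park District: $330,201.2 × 0.00455 = $1,502.41546
Ferndale Township: ($330,201.2 − $114,000) × 0.00524 = $216,201.2 × 0.00524 = $1,132.894288
Levies subtotal = $6,782.048764
Total = $6,782.048764 + $667 = $7,449.048764

$7,449.05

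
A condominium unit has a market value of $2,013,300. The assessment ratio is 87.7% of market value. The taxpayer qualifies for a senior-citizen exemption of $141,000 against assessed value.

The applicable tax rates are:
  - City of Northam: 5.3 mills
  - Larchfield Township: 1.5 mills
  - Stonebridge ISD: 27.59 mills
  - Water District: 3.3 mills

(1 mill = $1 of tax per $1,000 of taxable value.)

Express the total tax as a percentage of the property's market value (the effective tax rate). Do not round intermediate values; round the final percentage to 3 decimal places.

3.041%

Assessed value = $2,013,300 × 0.877 = $1,765,664.1
Taxable value = $1,765,664.1 − $141,000 = $1,624,664.1
City of Northam: $1,624,664.1 × 0.0053 = $8,610.71973
Larchfield Township: $1,624,664.1 × 0.0015 = $2,436.99615
Stonebridge ISD: $1,624,664.1 × 0.02759 = $44,824.482519
Water District: $1,624,664.1 × 0.0033 = $5,361.39153
Total tax = $61,233.589929
Effective rate = $61,233.589929 ÷ $2,013,300 = 3.041% of market value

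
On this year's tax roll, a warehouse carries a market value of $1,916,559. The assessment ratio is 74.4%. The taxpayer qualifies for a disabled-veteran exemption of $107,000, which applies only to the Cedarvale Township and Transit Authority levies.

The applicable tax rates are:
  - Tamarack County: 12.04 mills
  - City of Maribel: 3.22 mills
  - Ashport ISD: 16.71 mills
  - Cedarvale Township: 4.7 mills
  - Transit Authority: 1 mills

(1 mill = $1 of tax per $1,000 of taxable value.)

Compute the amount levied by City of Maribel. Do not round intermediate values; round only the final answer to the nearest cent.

Assessed value = $1,916,559 × 0.744 = $1,425,919.896
City of Maribel taxable value = $1,425,919.896 (exemption does not apply)
City of Maribel levy = $1,425,919.896 × 0.00322 = $4,591.46206512

$4,591.46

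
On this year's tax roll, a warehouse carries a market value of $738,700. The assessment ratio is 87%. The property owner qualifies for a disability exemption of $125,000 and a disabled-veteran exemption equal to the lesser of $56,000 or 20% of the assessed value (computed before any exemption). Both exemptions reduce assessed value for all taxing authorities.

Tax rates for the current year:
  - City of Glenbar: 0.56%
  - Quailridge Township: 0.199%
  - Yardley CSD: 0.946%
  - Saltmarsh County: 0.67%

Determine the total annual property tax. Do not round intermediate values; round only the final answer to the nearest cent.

Assessed value = $738,700 × 0.87 = $642,669
Disabled-veteran exemption = min($56,000, 20% × $642,669) = min($56,000, $128,533.8) = $56,000 (dollar cap binds)
Taxable value = $642,669 − $125,000 − $56,000 = $461,669
City of Glenbar: $461,669 × 0.0056 = $2,585.3464
Quailridge Township: $461,669 × 0.00199 = $918.72131
Yardley CSD: $461,669 × 0.00946 = $4,367.38874
Saltmarsh County: $461,669 × 0.0067 = $3,093.1823
Total = $10,964.63875

$10,964.64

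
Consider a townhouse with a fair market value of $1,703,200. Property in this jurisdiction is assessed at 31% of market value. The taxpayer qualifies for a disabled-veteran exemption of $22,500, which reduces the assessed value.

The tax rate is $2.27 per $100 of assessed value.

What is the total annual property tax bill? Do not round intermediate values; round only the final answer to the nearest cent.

Assessed value = $1,703,200 × 0.31 = $527,992
Taxable value = $527,992 − $22,500 = $505,492
Tax = $505,492 × 0.0227 = $11,474.6684

$11,474.67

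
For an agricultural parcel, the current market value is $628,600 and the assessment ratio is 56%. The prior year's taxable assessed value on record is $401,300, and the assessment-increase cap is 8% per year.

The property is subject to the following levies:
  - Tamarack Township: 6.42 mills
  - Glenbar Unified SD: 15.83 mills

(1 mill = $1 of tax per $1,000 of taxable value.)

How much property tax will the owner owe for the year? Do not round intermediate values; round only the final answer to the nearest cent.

Uncapped assessed value = $628,600 × 0.56 = $352,016
Cap limit = $401,300 × 1.08 = $433,404
Taxable assessed value = min($352,016, $433,404) = $352,016 (cap does not bind)
Tamarack Township: $352,016 × 0.00642 = $2,259.94272
Glenbar Unified SD: $352,016 × 0.01583 = $5,572.41328
Total = $7,832.356

$7,832.36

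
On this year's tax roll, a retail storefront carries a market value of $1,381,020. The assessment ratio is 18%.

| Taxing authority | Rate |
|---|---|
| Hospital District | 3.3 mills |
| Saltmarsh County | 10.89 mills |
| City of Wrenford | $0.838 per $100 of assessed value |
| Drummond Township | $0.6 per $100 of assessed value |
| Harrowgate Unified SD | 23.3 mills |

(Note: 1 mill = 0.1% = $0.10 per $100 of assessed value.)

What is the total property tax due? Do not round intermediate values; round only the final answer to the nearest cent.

Assessed value = $1,381,020 × 0.18 = $248,583.6
Hospital District: $248,583.6 × 0.0033 = $820.32588
Saltmarsh County: $248,583.6 × 0.01089 = $2,707.075404
City of Wrenford: $248,583.6 × 0.00838 = $2,083.130568
Drummond Township: $248,583.6 × 0.006 = $1,491.5016
Harrowgate Unified SD: $248,583.6 × 0.0233 = $5,791.99788
Total = $12,894.031332

$12,894.03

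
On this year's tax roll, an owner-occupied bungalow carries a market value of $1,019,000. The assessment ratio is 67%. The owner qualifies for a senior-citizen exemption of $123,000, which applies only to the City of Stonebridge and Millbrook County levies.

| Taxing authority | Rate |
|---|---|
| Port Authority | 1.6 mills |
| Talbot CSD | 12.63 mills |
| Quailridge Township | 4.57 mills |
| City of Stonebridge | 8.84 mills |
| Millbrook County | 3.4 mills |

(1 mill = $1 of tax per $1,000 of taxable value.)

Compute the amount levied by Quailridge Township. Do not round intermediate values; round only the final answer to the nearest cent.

$3,120.08

Assessed value = $1,019,000 × 0.67 = $682,730
Quailridge Township taxable value = $682,730 (exemption does not apply)
Quailridge Township levy = $682,730 × 0.00457 = $3,120.0761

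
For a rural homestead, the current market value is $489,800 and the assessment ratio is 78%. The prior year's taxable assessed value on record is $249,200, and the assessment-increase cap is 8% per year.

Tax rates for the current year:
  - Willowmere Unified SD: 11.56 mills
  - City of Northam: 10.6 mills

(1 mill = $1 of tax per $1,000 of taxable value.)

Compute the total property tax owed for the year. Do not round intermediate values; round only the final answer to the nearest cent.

Uncapped assessed value = $489,800 × 0.78 = $382,044
Cap limit = $249,200 × 1.08 = $269,136
Taxable assessed value = min($382,044, $269,136) = $269,136 (cap binds)
Willowmere Unified SD: $269,136 × 0.01156 = $3,111.21216
City of Northam: $269,136 × 0.0106 = $2,852.8416
Total = $5,964.05376

$5,964.05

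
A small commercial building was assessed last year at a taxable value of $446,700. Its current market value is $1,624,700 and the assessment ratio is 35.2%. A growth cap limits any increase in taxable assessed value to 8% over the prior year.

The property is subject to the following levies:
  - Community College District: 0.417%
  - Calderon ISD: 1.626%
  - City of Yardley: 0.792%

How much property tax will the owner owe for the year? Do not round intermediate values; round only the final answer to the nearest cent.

$13,677.06

Uncapped assessed value = $1,624,700 × 0.352 = $571,894.4
Cap limit = $446,700 × 1.08 = $482,436
Taxable assessed value = min($571,894.4, $482,436) = $482,436 (cap binds)
Community College District: $482,436 × 0.00417 = $2,011.75812
Calderon ISD: $482,436 × 0.01626 = $7,844.40936
City of Yardley: $482,436 × 0.00792 = $3,820.89312
Total = $13,677.0606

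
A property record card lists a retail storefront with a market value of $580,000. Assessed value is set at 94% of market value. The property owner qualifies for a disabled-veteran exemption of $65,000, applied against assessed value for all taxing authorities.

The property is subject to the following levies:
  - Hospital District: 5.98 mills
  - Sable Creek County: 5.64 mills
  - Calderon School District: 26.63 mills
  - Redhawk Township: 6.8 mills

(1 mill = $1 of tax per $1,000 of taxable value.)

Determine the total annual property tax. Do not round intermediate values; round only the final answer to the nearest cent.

$21,633.01

Assessed value = $580,000 × 0.94 = $545,200
Taxable value = $545,200 − $65,000 = $480,200
Hospital District: $480,200 × 0.00598 = $2,871.596
Sable Creek County: $480,200 × 0.00564 = $2,708.328
Calderon School District: $480,200 × 0.02663 = $12,787.726
Redhawk Township: $480,200 × 0.0068 = $3,265.36
Total = $2,871.596 + $2,708.328 + $12,787.726 + $3,265.36 = $21,633.01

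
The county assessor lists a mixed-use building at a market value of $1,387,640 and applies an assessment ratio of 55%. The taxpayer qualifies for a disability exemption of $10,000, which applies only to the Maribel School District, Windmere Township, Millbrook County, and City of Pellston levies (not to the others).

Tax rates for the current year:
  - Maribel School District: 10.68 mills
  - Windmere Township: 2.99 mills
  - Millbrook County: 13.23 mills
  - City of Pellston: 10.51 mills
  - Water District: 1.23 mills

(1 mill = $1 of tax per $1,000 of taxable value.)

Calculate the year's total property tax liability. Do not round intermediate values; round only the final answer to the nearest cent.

$29,116.03

Assessed value = $1,387,640 × 0.55 = $763,202
Maribel School District: ($763,202 − $10,000) × 0.01068 = $753,202 × 0.01068 = $8,044.19736
Windmere Township: ($763,202 − $10,000) × 0.00299 = $753,202 × 0.00299 = $2,252.07398
Millbrook County: ($763,202 − $10,000) × 0.01323 = $753,202 × 0.01323 = $9,964.86246
City of Pellston: ($763,202 − $10,000) × 0.01051 = $753,202 × 0.01051 = $7,916.15302
Water District: $763,202 × 0.00123 = $938.73846
Total = $29,116.02528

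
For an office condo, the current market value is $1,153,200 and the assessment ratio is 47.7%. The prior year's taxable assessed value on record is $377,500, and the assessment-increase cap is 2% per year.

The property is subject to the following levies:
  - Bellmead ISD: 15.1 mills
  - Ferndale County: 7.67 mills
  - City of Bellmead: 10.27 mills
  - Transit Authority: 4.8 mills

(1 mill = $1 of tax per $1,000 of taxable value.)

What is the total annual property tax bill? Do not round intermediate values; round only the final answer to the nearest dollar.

Uncapped assessed value = $1,153,200 × 0.477 = $550,076.4
Cap limit = $377,500 × 1.02 = $385,050
Taxable assessed value = min($550,076.4, $385,050) = $385,050 (cap binds)
Bellmead ISD: $385,050 × 0.0151 = $5,814.255
Ferndale County: $385,050 × 0.00767 = $2,953.3335
City of Bellmead: $385,050 × 0.01027 = $3,954.4635
Transit Authority: $385,050 × 0.0048 = $1,848.24
Total = $14,570.292

$14,570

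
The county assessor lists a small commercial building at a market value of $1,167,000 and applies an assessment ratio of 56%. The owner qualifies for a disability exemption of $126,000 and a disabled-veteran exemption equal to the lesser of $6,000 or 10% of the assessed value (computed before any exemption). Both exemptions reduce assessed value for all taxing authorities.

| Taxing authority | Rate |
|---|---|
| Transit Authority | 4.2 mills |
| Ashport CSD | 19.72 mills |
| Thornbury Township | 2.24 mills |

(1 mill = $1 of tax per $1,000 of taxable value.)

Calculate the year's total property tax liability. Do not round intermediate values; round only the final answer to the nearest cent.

$13,642.96

Assessed value = $1,167,000 × 0.56 = $653,520
Disabled-veteran exemption = min($6,000, 10% × $653,520) = min($6,000, $65,352) = $6,000 (dollar cap binds)
Taxable value = $653,520 − $126,000 − $6,000 = $521,520
Transit Authority: $521,520 × 0.0042 = $2,190.384
Ashport CSD: $521,520 × 0.01972 = $10,284.3744
Thornbury Township: $521,520 × 0.00224 = $1,168.2048
Total = $13,642.9632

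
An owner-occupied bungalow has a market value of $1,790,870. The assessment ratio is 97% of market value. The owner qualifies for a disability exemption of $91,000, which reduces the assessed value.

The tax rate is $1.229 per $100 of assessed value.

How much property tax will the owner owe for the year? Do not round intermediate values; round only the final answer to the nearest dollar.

$20,231

Assessed value = $1,790,870 × 0.97 = $1,737,143.9
Taxable value = $1,737,143.9 − $91,000 = $1,646,143.9
Tax = $1,646,143.9 × 0.01229 = $20,231.108531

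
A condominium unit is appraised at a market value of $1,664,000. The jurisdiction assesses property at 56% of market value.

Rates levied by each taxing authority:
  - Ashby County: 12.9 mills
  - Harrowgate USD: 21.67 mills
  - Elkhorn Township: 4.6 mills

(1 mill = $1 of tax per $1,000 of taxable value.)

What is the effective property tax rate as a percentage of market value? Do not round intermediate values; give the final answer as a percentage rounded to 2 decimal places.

2.19%

Assessed value = $1,664,000 × 0.56 = $931,840
Ashby County: $931,840 × 0.0129 = $12,020.736
Harrowgate USD: $931,840 × 0.02167 = $20,192.9728
Elkhorn Township: $931,840 × 0.0046 = $4,286.464
Total tax = $36,500.1728
Effective rate = $36,500.1728 ÷ $1,664,000 = 2.19% of market value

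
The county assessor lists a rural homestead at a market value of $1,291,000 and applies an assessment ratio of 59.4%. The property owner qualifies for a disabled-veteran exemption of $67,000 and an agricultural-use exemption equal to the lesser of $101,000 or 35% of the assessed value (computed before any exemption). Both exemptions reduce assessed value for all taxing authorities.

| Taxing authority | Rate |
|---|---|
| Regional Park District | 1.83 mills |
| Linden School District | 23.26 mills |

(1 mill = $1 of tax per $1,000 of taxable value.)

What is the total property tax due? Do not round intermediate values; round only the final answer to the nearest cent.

Assessed value = $1,291,000 × 0.594 = $766,854
Agricultural-use exemption = min($101,000, 35% × $766,854) = min($101,000, $268,398.9) = $101,000 (dollar cap binds)
Taxable value = $766,854 − $67,000 − $101,000 = $598,854
Regional Park District: $598,854 × 0.00183 = $1,095.90282
Linden School District: $598,854 × 0.02326 = $13,929.34404
Total = $15,025.24686

$15,025.25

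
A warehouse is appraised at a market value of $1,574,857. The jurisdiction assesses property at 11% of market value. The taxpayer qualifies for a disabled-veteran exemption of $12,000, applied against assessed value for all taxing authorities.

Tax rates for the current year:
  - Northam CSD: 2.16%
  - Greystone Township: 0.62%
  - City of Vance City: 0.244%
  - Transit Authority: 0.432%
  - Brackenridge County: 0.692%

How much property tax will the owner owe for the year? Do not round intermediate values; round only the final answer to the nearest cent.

$6,688.00

Assessed value = $1,574,857 × 0.11 = $173,234.27
Taxable value = $173,234.27 − $12,000 = $161,234.27
Northam CSD: $161,234.27 × 0.0216 = $3,482.660232
Greystone Township: $161,234.27 × 0.0062 = $999.652474
City of Vance City: $161,234.27 × 0.00244 = $393.4116188
Transit Authority: $161,234.27 × 0.00432 = $696.5320464
Brackenridge County: $161,234.27 × 0.00692 = $1,115.7411484
Total = $3,482.660232 + $999.652474 + $393.4116188 + $696.5320464 + $1,115.7411484 = $6,687.9975196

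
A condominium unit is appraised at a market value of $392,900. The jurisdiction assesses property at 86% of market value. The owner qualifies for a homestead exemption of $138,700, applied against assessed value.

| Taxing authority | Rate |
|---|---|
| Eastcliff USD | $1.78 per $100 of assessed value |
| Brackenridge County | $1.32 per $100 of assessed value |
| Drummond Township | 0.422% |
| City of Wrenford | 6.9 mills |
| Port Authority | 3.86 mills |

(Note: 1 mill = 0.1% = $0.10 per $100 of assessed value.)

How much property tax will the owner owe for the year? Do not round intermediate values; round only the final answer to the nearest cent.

Assessed value = $392,900 × 0.86 = $337,894
Taxable value = $337,894 − $138,700 = $199,194
Eastcliff USD: $199,194 × 0.0178 = $3,545.6532
Brackenridge County: $199,194 × 0.0132 = $2,629.3608
Drummond Township: $199,194 × 0.00422 = $840.59868
City of Wrenford: $199,194 × 0.0069 = $1,374.4386
Port Authority: $199,194 × 0.00386 = $768.88884
Total = $9,158.94012

$9,158.94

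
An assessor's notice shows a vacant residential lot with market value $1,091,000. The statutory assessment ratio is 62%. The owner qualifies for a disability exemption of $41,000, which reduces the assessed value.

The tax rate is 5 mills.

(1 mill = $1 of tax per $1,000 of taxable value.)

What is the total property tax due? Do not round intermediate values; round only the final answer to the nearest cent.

$3,177.10

Assessed value = $1,091,000 × 0.62 = $676,420
Taxable value = $676,420 − $41,000 = $635,420
Tax = $635,420 × 0.005 = $3,177.1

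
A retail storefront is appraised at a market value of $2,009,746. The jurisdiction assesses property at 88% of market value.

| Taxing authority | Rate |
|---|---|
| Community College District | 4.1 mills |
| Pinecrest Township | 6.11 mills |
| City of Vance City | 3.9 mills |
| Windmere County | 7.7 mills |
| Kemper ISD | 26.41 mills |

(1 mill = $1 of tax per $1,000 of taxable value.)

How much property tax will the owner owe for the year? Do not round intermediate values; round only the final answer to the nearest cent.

Assessed value = $2,009,746 × 0.88 = $1,768,576.48
Community College District: $1,768,576.48 × 0.0041 = $7,251.163568
Pinecrest Township: $1,768,576.48 × 0.00611 = $10,806.0022928
City of Vance City: $1,768,576.48 × 0.0039 = $6,897.448272
Windmere County: $1,768,576.48 × 0.0077 = $13,618.038896
Kemper ISD: $1,768,576.48 × 0.02641 = $46,708.1048368
Total = $7,251.163568 + $10,806.0022928 + $6,897.448272 + $13,618.038896 + $46,708.1048368 = $85,280.7578656

$85,280.76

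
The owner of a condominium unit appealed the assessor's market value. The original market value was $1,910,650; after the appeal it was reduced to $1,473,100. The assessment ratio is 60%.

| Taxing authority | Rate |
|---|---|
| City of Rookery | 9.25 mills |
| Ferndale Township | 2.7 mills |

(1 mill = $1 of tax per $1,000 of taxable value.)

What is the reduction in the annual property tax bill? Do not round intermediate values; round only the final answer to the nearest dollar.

Old assessed value = $1,910,650 × 0.6 = $1,146,390
New assessed value = $1,473,100 × 0.6 = $883,860
Combined rate = 0.00925 + 0.0027 = 0.01195
Old tax = $1,146,390 × 0.01195 = $13,699.3605
New tax = $883,860 × 0.01195 = $10,562.127
Reduction = $13,699.3605 − $10,562.127 = $3,137.2335

$3,137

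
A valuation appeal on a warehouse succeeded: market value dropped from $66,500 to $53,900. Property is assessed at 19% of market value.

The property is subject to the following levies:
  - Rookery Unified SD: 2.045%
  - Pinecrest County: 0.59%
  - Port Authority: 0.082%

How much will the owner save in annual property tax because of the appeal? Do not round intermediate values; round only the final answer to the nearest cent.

$65.04

Old assessed value = $66,500 × 0.19 = $12,635
New assessed value = $53,900 × 0.19 = $10,241
Combined rate = 0.02045 + 0.0059 + 0.00082 = 0.02717
Old tax = $12,635 × 0.02717 = $343.29295
New tax = $10,241 × 0.02717 = $278.24797
Reduction = $343.29295 − $278.24797 = $65.04498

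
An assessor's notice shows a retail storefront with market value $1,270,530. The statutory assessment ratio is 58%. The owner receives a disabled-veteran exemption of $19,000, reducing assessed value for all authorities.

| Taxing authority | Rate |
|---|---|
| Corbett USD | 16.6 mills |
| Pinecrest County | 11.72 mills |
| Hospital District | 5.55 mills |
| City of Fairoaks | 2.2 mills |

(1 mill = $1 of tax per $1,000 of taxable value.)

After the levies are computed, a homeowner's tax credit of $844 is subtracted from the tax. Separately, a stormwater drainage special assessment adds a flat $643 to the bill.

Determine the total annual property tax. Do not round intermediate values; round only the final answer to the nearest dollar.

Assessed value = $1,270,530 × 0.58 = $736,907.4
Taxable value = $736,907.4 − $19,000 = $717,907.4
Corbett USD: $717,907.4 × 0.0166 = $11,917.26284
Pinecrest County: $717,907.4 × 0.01172 = $8,413.874728
Hospital District: $717,907.4 × 0.00555 = $3,984.38607
City of Fairoaks: $717,907.4 × 0.0022 = $1,579.39628
Levies subtotal = $25,894.919918
After credit = $25,894.919918 − $844 = $25,050.919918
Total = $25,050.919918 + $643 = $25,693.919918

$25,694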